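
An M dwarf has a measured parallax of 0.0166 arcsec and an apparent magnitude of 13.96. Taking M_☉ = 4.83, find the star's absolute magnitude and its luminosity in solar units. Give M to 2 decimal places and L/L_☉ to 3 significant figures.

d = 1/p = 1/0.0166″ = 60.24 pc
M = m − 5 log₁₀ d + 5 = 13.96 − 5·1.7799 + 5 = 10.061
M − M_☉ = 10.061 − 4.83 = 5.231
L/L_☉ = 10^(−0.4 × 5.231) = 8.087×10^-3

M ≈ 10.06; L/L_☉ ≈ 8.09×10^-3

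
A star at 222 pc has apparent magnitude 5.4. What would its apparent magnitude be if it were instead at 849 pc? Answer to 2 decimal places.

Flux ∝ 1/d², so Δm = 5 log₁₀(d₂/d₁) = 5 log₁₀(849/222) = 2.913
m₂ = m₁ + Δm = 5.4 + (2.913) = 8.313

m ≈ 8.31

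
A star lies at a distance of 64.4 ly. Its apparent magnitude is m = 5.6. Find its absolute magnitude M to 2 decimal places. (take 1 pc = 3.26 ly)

d = 64.4 ly / 3.26 = 19.75 pc
5 log₁₀(d/10 pc) = 5 log₁₀(19.75) − 5 = 1.478
M = m − 5 log₁₀(d/10) = 5.6 − 1.478 = 4.122

M ≈ 4.12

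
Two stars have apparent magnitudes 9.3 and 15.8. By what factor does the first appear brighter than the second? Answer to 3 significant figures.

398

Δm = 9.3 − (15.8) = -6.5
Flux ratio = 10^(−0.4 Δm) = 10^(−0.4 × -6.5) = 10^2.600 = 398.1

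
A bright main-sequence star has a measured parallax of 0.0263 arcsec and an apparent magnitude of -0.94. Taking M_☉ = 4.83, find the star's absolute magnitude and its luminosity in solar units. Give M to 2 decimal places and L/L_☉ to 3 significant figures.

d = 1/p = 1/0.0263″ = 38.02 pc
M = m − 5 log₁₀ d + 5 = -0.94 − 5·1.5800 + 5 = -3.840
M − M_☉ = -3.840 − 4.83 = -8.670
L/L_☉ = 10^(−0.4 × -8.670) = 2938

M ≈ -3.84; L/L_☉ ≈ 2940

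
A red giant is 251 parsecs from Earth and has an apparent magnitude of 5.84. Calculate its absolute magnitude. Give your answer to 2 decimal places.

M ≈ -1.16

5 log₁₀(d/10 pc) = 5 log₁₀(251.0) − 5 = 6.998
M = m − 5 log₁₀(d/10) = 5.84 − 6.998 = -1.158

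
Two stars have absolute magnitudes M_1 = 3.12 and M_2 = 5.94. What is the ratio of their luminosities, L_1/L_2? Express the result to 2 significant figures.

ΔM = M_1 − M_2 = -2.82
L_1/L_2 = 10^(−0.4 ΔM) = 10^1.128 = 13.43

L_1/L_2 ≈ 13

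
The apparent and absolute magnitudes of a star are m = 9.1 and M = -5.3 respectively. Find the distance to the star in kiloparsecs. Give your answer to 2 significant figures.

μ = m − M = 14.400
m − M = 5 log₁₀ d − 5
log₁₀ d = (m − M)/5 + 1 = 3.8800
d = 10^3.8800 = 7586 pc
= 7.586 kpc

d ≈ 7.6 kpc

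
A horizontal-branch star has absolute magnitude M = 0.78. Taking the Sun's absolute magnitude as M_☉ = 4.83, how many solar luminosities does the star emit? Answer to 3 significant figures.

L/L_☉ ≈ 41.7

M − M_☉ = 0.78 − 4.83 = -4.050
L/L_☉ = 10^(−0.4 (M − M_☉)) = 10^1.620 = 41.69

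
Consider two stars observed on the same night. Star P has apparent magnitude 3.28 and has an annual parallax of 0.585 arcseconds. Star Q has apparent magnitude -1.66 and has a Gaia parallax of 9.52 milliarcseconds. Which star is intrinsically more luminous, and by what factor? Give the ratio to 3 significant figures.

Star Q is more luminous, by a factor of 357000.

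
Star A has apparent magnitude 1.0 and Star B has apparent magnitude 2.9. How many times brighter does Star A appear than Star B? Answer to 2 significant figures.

Magnitude difference = -1.9
Flux ratio = 10^(−0.4 Δm) = 10^(−0.4 × -1.9) = 10^0.760 = 5.754

5.8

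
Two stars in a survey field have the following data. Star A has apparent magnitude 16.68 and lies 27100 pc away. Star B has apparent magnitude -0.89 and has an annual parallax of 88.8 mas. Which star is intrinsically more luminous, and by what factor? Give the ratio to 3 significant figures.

Star A: M = m − 5 log₁₀ d + 5 = 16.68 − 5·4.4330 + 5 = -0.485
Star B: p = 88.8 mas = 0.0888″ → d = 1/p = 11.26 pc
Star B: M = m − 5 log₁₀ d + 5 = -0.89 − 5·1.0516 + 5 = -1.148
ΔM = M_A − M_B = -0.485 − (-1.148) = 0.663; smaller M is more luminous → Star B.
L ratio = 10^(0.4 |ΔM|) = 10^0.265 = 1.842

Star B is more luminous, by a factor of 1.84.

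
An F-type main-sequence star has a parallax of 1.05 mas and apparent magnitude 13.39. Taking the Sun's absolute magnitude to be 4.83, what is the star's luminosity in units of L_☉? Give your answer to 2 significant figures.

d = 1/p = 1000/1.05 mas = 952.4 pc
M = m − 5 log₁₀ d + 5 = 13.39 − 5·2.9788 + 5 = 3.496
M − M_☉ = 3.496 − 4.83 = -1.334
L/L_☉ = 10^(−0.4 × -1.334) = 3.417

L/L_☉ ≈ 3.4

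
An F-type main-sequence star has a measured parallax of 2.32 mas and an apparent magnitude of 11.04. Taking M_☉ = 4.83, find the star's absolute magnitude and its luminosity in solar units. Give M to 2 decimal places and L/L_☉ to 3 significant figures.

M ≈ 2.87; L/L_☉ ≈ 6.10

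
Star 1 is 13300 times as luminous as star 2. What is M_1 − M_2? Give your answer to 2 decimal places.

M_1 − M_2 ≈ -10.31

Pogson: ΔM = −2.5 log₁₀(ratio) = −2.5 log₁₀(13300) = −2.5 × 4.1239 = -10.310
Star 1 is brighter, so it has the smaller magnitude: the difference is negative.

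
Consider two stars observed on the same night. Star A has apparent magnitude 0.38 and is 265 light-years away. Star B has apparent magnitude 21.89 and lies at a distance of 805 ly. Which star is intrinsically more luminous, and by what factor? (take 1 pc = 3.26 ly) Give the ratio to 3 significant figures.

Star A is more luminous, by a factor of 4.35×10^7.

Star A: d = 265 ly / 3.26 = 81.29 pc
Star A: M = m − 5 log₁₀ d + 5 = 0.38 − 5·1.9100 + 5 = -4.170
Star B: d = 805 ly / 3.26 = 246.9 pc
Star B: M = m − 5 log₁₀ d + 5 = 21.89 − 5·2.3926 + 5 = 14.927
ΔM = M_A − M_B = -4.170 − (14.927) = -19.097; smaller M is more luminous → Star A.
L ratio = 10^(0.4 |ΔM|) = 10^7.639 = 4.354×10^7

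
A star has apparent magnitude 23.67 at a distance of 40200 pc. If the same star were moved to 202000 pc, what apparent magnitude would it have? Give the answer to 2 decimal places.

m ≈ 27.18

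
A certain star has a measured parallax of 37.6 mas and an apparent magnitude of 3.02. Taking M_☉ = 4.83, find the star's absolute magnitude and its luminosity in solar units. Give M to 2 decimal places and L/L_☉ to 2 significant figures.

M ≈ 0.90; L/L_☉ ≈ 37

d = 1/p = 1000/37.6 mas = 26.60 pc
M = m − 5 log₁₀ d + 5 = 3.02 − 5·1.4248 + 5 = 0.896
M − M_☉ = 0.896 − 4.83 = -3.934
L/L_☉ = 10^(−0.4 × -3.934) = 37.46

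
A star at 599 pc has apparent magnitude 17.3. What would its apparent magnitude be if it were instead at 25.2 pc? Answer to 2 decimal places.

Flux ∝ 1/d², so Δm = 5 log₁₀(d₂/d₁) = 5 log₁₀(25.2/599) = -6.880
m₂ = m₁ + Δm = 17.3 + (-6.880) = 10.420

m ≈ 10.42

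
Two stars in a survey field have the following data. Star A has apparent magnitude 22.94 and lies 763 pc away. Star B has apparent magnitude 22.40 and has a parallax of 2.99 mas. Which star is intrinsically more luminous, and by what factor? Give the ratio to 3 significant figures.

Star A: M = m − 5 log₁₀ d + 5 = 22.94 − 5·2.8825 + 5 = 13.527
Star B: p = 2.99 mas = 2.99×10^-3″ → d = 1/p = 334.4 pc
Star B: M = m − 5 log₁₀ d + 5 = 22.40 − 5·2.5243 + 5 = 14.778
ΔM = M_A − M_B = 13.527 − (14.778) = -1.251; smaller M is more luminous → Star A.
L ratio = 10^(0.4 |ΔM|) = 10^0.500 = 3.165

Star A is more luminous, by a factor of 3.17.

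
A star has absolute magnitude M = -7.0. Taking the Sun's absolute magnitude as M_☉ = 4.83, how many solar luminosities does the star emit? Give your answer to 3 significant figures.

M − M_☉ = -7.0 − 4.83 = -11.830
L/L_☉ = 10^(−0.4 (M − M_☉)) = 10^4.732 = 53950

L/L_☉ ≈ 54000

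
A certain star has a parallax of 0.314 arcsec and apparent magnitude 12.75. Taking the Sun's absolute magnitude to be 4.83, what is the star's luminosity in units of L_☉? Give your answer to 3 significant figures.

d = 1/p = 1/0.314″ = 3.185 pc
M = m − 5 log₁₀ d + 5 = 12.75 − 5·0.5031 + 5 = 15.235
M − M_☉ = 15.235 − 4.83 = 10.405
L/L_☉ = 10^(−0.4 × 10.405) = 6.889×10^-5

L/L_☉ ≈ 6.89×10^-5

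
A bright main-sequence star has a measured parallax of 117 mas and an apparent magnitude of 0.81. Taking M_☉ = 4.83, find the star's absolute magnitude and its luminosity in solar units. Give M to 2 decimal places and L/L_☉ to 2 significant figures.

d = 1/p = 1000/117 mas = 8.547 pc
M = m − 5 log₁₀ d + 5 = 0.81 − 5·0.9318 + 5 = 1.151
M − M_☉ = 1.151 − 4.83 = -3.679
L/L_☉ = 10^(−0.4 × -3.679) = 29.62

M ≈ 1.15; L/L_☉ ≈ 30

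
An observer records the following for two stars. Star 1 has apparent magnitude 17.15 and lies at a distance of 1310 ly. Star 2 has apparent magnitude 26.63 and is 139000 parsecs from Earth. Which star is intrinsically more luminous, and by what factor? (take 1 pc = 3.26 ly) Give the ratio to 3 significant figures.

Star 1: d = 1310 ly / 3.26 = 401.8 pc
Star 1: M = m − 5 log₁₀ d + 5 = 17.15 − 5·2.6041 + 5 = 9.130
Star 2: M = m − 5 log₁₀ d + 5 = 26.63 − 5·5.1430 + 5 = 5.915
ΔM = M_1 − M_2 = 9.130 − (5.915) = 3.215; smaller M is more luminous → Star 2.
L ratio = 10^(0.4 |ΔM|) = 10^1.286 = 19.32

Star 2 is more luminous, by a factor of 19.3.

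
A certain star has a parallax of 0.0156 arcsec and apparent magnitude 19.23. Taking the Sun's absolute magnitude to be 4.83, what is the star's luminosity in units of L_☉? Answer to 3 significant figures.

d = 1/p = 1/0.0156″ = 64.10 pc
M = m − 5 log₁₀ d + 5 = 19.23 − 5·1.8069 + 5 = 15.196
M − M_☉ = 15.196 − 4.83 = 10.366
L/L_☉ = 10^(−0.4 × 10.366) = 7.141×10^-5

L/L_☉ ≈ 7.14×10^-5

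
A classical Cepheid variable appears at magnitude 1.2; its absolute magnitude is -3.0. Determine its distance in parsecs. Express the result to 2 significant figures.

d ≈ 69 pc

μ = m − M = 4.200
m − M = 5 log₁₀ d − 5
log₁₀ d = (m − M)/5 + 1 = 1.8400
d = 10^1.8400 = 69.18 pc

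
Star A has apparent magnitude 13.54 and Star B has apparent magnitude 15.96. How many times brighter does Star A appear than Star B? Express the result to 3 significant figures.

Δm = 13.54 − (15.96) = -2.42
Flux ratio = 10^(−0.4 Δm) = 10^(−0.4 × -2.42) = 10^0.968 = 9.290

9.29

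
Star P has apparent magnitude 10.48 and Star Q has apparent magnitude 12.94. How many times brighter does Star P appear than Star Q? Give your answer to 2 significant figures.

Magnitude difference = -2.46
Flux ratio = 10^(−0.4 Δm) = 10^(−0.4 × -2.46) = 10^0.984 = 9.638

9.6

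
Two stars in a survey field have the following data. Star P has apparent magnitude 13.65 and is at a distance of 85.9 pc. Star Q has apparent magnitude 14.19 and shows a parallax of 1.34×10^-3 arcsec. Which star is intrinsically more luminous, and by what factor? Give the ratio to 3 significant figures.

Star Q is more luminous, by a factor of 45.9.

Star P: M = m − 5 log₁₀ d + 5 = 13.65 − 5·1.9340 + 5 = 8.980
Star Q: d = 1/p = 1/1.34×10^-3″ = 746.3 pc
Star Q: M = m − 5 log₁₀ d + 5 = 14.19 − 5·2.8729 + 5 = 4.826
ΔM = M_P − M_Q = 8.980 − (4.826) = 4.155; smaller M is more luminous → Star Q.
L ratio = 10^(0.4 |ΔM|) = 10^1.662 = 45.90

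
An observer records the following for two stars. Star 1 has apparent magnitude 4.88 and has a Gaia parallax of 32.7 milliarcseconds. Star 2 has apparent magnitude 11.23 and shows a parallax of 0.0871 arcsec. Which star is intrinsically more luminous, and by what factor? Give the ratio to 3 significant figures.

Star 1 is more luminous, by a factor of 2460.

Star 1: p = 32.7 mas = 0.0327″ → d = 1/p = 30.58 pc
Star 1: M = m − 5 log₁₀ d + 5 = 4.88 − 5·1.4855 + 5 = 2.453
Star 2: d = 1/p = 1/0.0871″ = 11.48 pc
Star 2: M = m − 5 log₁₀ d + 5 = 11.23 − 5·1.0600 + 5 = 10.930
ΔM = M_1 − M_2 = 2.453 − (10.930) = -8.477; smaller M is more luminous → Star 1.
L ratio = 10^(0.4 |ΔM|) = 10^3.391 = 2460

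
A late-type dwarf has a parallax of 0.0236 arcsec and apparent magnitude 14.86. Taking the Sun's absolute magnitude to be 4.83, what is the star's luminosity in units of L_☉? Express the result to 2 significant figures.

L/L_☉ ≈ 1.7×10^-3

d = 1/p = 1/0.0236″ = 42.37 pc
M = m − 5 log₁₀ d + 5 = 14.86 − 5·1.6271 + 5 = 11.725
M − M_☉ = 11.725 − 4.83 = 6.895
L/L_☉ = 10^(−0.4 × 6.895) = 1.747×10^-3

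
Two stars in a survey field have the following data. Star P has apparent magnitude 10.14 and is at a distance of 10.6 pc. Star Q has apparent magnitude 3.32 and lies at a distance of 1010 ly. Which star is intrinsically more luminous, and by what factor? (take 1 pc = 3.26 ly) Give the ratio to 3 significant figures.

Star P: M = m − 5 log₁₀ d + 5 = 10.14 − 5·1.0253 + 5 = 10.013
Star Q: d = 1010 ly / 3.26 = 309.8 pc
Star Q: M = m − 5 log₁₀ d + 5 = 3.32 − 5·2.4911 + 5 = -4.136
ΔM = M_P − M_Q = 10.013 − (-4.136) = 14.149; smaller M is more luminous → Star Q.
L ratio = 10^(0.4 |ΔM|) = 10^5.660 = 456700

Star Q is more luminous, by a factor of 457000.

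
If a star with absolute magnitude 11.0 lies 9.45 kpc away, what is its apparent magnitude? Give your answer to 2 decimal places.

m ≈ 25.88

d = 9.45 kpc = 9450 pc
m = M + 5 log₁₀ d − 5 = 11.0 + 5·3.9754 − 5 = 25.877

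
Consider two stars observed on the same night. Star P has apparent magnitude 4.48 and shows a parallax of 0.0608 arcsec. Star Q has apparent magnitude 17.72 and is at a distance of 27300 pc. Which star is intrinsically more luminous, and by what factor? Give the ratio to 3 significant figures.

Star Q is more luminous, by a factor of 13.9.

Star P: d = 1/p = 1/0.0608″ = 16.45 pc
Star P: M = m − 5 log₁₀ d + 5 = 4.48 − 5·1.2161 + 5 = 3.400
Star Q: M = m − 5 log₁₀ d + 5 = 17.72 − 5·4.4362 + 5 = 0.539
ΔM = M_P − M_Q = 3.400 − (0.539) = 2.860; smaller M is more luminous → Star Q.
L ratio = 10^(0.4 |ΔM|) = 10^1.144 = 13.94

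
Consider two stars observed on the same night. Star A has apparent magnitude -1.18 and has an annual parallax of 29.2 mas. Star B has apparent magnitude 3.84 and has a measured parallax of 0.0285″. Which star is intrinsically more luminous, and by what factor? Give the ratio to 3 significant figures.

Star A: p = 29.2 mas = 0.0292″ → d = 1/p = 34.25 pc
Star A: M = m − 5 log₁₀ d + 5 = -1.18 − 5·1.5346 + 5 = -3.853
Star B: d = 1/p = 1/0.0285″ = 35.09 pc
Star B: M = m − 5 log₁₀ d + 5 = 3.84 − 5·1.5452 + 5 = 1.114
ΔM = M_A − M_B = -3.853 − (1.114) = -4.967; smaller M is more luminous → Star A.
L ratio = 10^(0.4 |ΔM|) = 10^1.987 = 97.03

Star A is more luminous, by a factor of 97.0.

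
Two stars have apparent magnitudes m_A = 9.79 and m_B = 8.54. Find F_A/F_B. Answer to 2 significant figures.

Magnitude difference = 1.25
Flux ratio = 10^(−0.4 Δm) = 10^(−0.4 × 1.25) = 10^-0.500 = 0.3162

F_A/F_B ≈ 0.32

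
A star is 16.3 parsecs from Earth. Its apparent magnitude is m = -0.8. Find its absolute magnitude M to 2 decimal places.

5 log₁₀(d/10 pc) = 5 log₁₀(16.30) − 5 = 1.061
M = m − 5 log₁₀(d/10) = -0.8 − 1.061 = -1.861

M ≈ -1.86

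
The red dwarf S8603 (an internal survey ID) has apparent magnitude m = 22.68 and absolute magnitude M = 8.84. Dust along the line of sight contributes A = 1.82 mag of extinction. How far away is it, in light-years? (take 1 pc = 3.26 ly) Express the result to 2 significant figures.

d ≈ 8300 ly

m − M = 5 log₁₀(d/10 pc) + A  ⇒  22.68 − (8.84) − 1.82 = 5 log₁₀(d/10)
12.020 = 5 log₁₀(d/10)
log₁₀ d = (m − M − A)/5 + 1 = 3.4040
d = 10^3.4040 = 2535 pc
= 8265 ly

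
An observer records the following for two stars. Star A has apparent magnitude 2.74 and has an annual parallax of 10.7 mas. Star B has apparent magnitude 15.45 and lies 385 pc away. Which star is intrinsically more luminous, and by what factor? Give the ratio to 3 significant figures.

Star A is more luminous, by a factor of 7150.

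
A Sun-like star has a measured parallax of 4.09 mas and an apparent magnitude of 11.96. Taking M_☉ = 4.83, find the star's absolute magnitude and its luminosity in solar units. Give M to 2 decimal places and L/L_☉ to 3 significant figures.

d = 1/p = 1000/4.09 mas = 244.5 pc
M = m − 5 log₁₀ d + 5 = 11.96 − 5·2.3883 + 5 = 5.019
M − M_☉ = 5.019 − 4.83 = 0.189
L/L_☉ = 10^(−0.4 × 0.189) = 0.8405

M ≈ 5.02; L/L_☉ ≈ 0.841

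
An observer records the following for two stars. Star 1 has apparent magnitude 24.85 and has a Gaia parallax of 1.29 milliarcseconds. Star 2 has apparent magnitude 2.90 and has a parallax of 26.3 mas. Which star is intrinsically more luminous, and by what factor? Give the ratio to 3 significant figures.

Star 1: p = 1.29 mas = 1.29×10^-3″ → d = 1/p = 775.2 pc
Star 1: M = m − 5 log₁₀ d + 5 = 24.85 − 5·2.8894 + 5 = 15.403
Star 2: p = 26.3 mas = 0.0263″ → d = 1/p = 38.02 pc
Star 2: M = m − 5 log₁₀ d + 5 = 2.90 − 5·1.5800 + 5 = -0.000
ΔM = M_1 − M_2 = 15.403 − (-0.000) = 15.403; smaller M is more luminous → Star 2.
L ratio = 10^(0.4 |ΔM|) = 10^6.161 = 1.450×10^6

Star 2 is more luminous, by a factor of 1.45×10^6.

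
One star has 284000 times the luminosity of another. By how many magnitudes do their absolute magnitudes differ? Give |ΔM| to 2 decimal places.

Pogson: ΔM = −2.5 log₁₀(ratio) = −2.5 log₁₀(284000) = −2.5 × 5.4533 = -13.633

|ΔM| ≈ 13.63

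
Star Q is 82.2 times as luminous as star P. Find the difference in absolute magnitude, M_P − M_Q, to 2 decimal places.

Pogson: ΔM = −2.5 log₁₀(ratio) = −2.5 log₁₀(82.2) = −2.5 × 1.9149 = -4.787
Star Q is brighter so has the smaller magnitude: M_P − M_Q is positive.

M_P − M_Q ≈ 4.79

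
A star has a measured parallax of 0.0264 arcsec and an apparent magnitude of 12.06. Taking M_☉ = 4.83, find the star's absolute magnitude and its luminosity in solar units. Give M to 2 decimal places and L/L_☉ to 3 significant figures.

d = 1/p = 1/0.0264″ = 37.88 pc
M = m − 5 log₁₀ d + 5 = 12.06 − 5·1.5784 + 5 = 9.168
M − M_☉ = 9.168 − 4.83 = 4.338
L/L_☉ = 10^(−0.4 × 4.338) = 0.01840

M ≈ 9.17; L/L_☉ ≈ 0.0184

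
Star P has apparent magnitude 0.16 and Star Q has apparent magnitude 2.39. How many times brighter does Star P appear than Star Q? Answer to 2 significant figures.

Δm = 0.16 − (2.39) = -2.23
Flux ratio = 10^(−0.4 Δm) = 10^(−0.4 × -2.23) = 10^0.892 = 7.798

7.8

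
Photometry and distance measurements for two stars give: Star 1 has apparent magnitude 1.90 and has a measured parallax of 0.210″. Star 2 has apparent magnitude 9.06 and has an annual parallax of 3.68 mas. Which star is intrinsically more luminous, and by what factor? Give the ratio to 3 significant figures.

Star 1: d = 1/p = 1/0.210″ = 4.762 pc
Star 1: M = m − 5 log₁₀ d + 5 = 1.90 − 5·0.6778 + 5 = 3.511
Star 2: p = 3.68 mas = 3.68×10^-3″ → d = 1/p = 271.7 pc
Star 2: M = m − 5 log₁₀ d + 5 = 9.06 − 5·2.4342 + 5 = 1.889
ΔM = M_1 − M_2 = 3.511 − (1.889) = 1.622; smaller M is more luminous → Star 2.
L ratio = 10^(0.4 |ΔM|) = 10^0.649 = 4.454

Star 2 is more luminous, by a factor of 4.45.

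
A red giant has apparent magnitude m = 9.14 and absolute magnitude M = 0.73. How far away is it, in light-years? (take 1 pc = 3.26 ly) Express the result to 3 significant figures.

d ≈ 1570 ly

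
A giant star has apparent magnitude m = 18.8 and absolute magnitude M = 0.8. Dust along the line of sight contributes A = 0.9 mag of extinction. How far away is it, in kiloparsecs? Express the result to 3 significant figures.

d ≈ 26.3 kpc

m − M = 5 log₁₀(d/10 pc) + A  ⇒  18.8 − (0.8) − 0.9 = 5 log₁₀(d/10)
17.100 = 5 log₁₀(d/10)
log₁₀ d = (m − M − A)/5 + 1 = 4.4200
d = 10^4.4200 = 26300 pc
= 26.30 kpc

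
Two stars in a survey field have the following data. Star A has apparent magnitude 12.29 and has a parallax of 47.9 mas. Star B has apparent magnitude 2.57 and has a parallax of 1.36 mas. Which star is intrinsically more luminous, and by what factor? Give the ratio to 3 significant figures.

Star B is more luminous, by a factor of 9.59×10^6.

Star A: p = 47.9 mas = 0.0479″ → d = 1/p = 20.88 pc
Star A: M = m − 5 log₁₀ d + 5 = 12.29 − 5·1.3197 + 5 = 10.692
Star B: p = 1.36 mas = 1.36×10^-3″ → d = 1/p = 735.3 pc
Star B: M = m − 5 log₁₀ d + 5 = 2.57 − 5·2.8665 + 5 = -6.762
ΔM = M_A − M_B = 10.692 − (-6.762) = 17.454; smaller M is more luminous → Star B.
L ratio = 10^(0.4 |ΔM|) = 10^6.982 = 9.585×10^6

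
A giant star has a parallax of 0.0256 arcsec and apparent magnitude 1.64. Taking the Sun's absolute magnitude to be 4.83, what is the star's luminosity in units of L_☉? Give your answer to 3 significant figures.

L/L_☉ ≈ 288

d = 1/p = 1/0.0256″ = 39.06 pc
M = m − 5 log₁₀ d + 5 = 1.64 − 5·1.5918 + 5 = -1.319
M − M_☉ = -1.319 − 4.83 = -6.149
L/L_☉ = 10^(−0.4 × -6.149) = 288.1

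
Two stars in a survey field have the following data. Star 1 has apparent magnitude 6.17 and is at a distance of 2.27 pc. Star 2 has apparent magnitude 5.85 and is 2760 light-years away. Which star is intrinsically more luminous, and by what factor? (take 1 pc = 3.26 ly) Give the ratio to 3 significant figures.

Star 2 is more luminous, by a factor of 187000.

Star 1: M = m − 5 log₁₀ d + 5 = 6.17 − 5·0.3560 + 5 = 9.390
Star 2: d = 2760 ly / 3.26 = 846.6 pc
Star 2: M = m − 5 log₁₀ d + 5 = 5.85 − 5·2.9277 + 5 = -3.788
ΔM = M_1 − M_2 = 9.390 − (-3.788) = 13.178; smaller M is more luminous → Star 2.
L ratio = 10^(0.4 |ΔM|) = 10^5.271 = 186800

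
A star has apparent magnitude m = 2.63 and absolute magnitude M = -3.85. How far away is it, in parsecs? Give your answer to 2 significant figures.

μ = m − M = 6.480
m − M = 5 log₁₀ d − 5
log₁₀ d = (m − M)/5 + 1 = 2.2960
d = 10^2.2960 = 197.7 pc

d ≈ 200 pc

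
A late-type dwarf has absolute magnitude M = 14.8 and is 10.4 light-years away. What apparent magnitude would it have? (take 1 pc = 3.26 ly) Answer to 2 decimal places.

m ≈ 12.32

d = 10.4 ly / 3.26 = 3.190 pc
m = M + 5 log₁₀ d − 5 = 14.8 + 5·0.5038 − 5 = 12.319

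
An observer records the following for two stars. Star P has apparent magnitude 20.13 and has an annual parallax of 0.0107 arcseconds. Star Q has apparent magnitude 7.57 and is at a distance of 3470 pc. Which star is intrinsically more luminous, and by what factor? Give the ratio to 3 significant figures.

Star P: d = 1/p = 1/0.0107″ = 93.46 pc
Star P: M = m − 5 log₁₀ d + 5 = 20.13 − 5·1.9706 + 5 = 15.277
Star Q: M = m − 5 log₁₀ d + 5 = 7.57 − 5·3.5403 + 5 = -5.132
ΔM = M_P − M_Q = 15.277 − (-5.132) = 20.409; smaller M is more luminous → Star Q.
L ratio = 10^(0.4 |ΔM|) = 10^8.163 = 1.457×10^8

Star Q is more luminous, by a factor of 1.46×10^8.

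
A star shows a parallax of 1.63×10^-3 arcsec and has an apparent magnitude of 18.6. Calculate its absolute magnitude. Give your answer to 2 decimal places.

M ≈ 9.66

d = 1/p = 1/1.63×10^-3″ = 613.5 pc
5 log₁₀(d/10 pc) = 5 log₁₀(613.5) − 5 = 8.939
M = m − 5 log₁₀(d/10) = 18.6 − 8.939 = 9.661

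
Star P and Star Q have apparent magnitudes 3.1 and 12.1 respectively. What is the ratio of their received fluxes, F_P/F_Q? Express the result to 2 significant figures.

F_P/F_Q ≈ 4000

Magnitude difference = -9.0
Flux ratio = 10^(−0.4 Δm) = 10^(−0.4 × -9.0) = 10^3.600 = 3981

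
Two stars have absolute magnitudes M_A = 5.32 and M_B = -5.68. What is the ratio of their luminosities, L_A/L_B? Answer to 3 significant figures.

ΔM = M_A − M_B = 11.00
L_A/L_B = 10^(−0.4 ΔM) = 10^-4.400 = 3.981×10^-5

L_A/L_B ≈ 3.98×10^-5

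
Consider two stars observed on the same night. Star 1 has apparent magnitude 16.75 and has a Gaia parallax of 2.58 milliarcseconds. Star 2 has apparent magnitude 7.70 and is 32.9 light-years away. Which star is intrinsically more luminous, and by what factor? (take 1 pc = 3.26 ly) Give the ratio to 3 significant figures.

Star 2 is more luminous, by a factor of 2.83.

Star 1: p = 2.58 mas = 2.58×10^-3″ → d = 1/p = 387.6 pc
Star 1: M = m − 5 log₁₀ d + 5 = 16.75 − 5·2.5884 + 5 = 8.808
Star 2: d = 32.9 ly / 3.26 = 10.09 pc
Star 2: M = m − 5 log₁₀ d + 5 = 7.70 − 5·1.0040 + 5 = 7.680
ΔM = M_1 − M_2 = 8.808 − (7.680) = 1.128; smaller M is more luminous → Star 2.
L ratio = 10^(0.4 |ΔM|) = 10^0.451 = 2.826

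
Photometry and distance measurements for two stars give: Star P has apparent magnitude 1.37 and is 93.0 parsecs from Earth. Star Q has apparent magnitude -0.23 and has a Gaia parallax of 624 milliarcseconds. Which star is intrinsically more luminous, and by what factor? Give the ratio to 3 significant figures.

Star P is more luminous, by a factor of 771.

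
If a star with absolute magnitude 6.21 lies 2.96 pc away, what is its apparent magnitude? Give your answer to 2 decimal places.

m = M + 5 log₁₀ d − 5 = 6.21 + 5·0.4713 − 5 = 3.566

m ≈ 3.57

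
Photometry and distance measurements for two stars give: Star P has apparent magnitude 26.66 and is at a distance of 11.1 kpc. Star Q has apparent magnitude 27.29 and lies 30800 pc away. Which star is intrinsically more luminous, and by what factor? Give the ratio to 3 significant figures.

Star P: d = 11.1 kpc = 11100 pc
Star P: M = m − 5 log₁₀ d + 5 = 26.66 − 5·4.0453 + 5 = 11.433
Star Q: M = m − 5 log₁₀ d + 5 = 27.29 − 5·4.4886 + 5 = 9.847
ΔM = M_P − M_Q = 11.433 − (9.847) = 1.586; smaller M is more luminous → Star Q.
L ratio = 10^(0.4 |ΔM|) = 10^0.634 = 4.310

Star Q is more luminous, by a factor of 4.31.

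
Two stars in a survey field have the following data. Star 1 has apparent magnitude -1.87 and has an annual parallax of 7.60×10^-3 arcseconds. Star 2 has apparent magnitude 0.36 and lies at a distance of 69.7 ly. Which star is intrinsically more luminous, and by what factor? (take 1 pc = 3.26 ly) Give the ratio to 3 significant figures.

Star 1: d = 1/p = 1/7.60×10^-3″ = 131.6 pc
Star 1: M = m − 5 log₁₀ d + 5 = -1.87 − 5·2.1192 + 5 = -7.466
Star 2: d = 69.7 ly / 3.26 = 21.38 pc
Star 2: M = m − 5 log₁₀ d + 5 = 0.36 − 5·1.3300 + 5 = -1.290
ΔM = M_1 − M_2 = -7.466 − (-1.290) = -6.176; smaller M is more luminous → Star 1.
L ratio = 10^(0.4 |ΔM|) = 10^2.470 = 295.4

Star 1 is more luminous, by a factor of 295.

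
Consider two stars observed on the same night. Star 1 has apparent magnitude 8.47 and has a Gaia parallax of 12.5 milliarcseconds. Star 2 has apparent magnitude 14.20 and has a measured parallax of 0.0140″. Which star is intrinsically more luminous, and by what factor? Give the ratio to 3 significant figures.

Star 1: p = 12.5 mas = 0.0125″ → d = 1/p = 80.00 pc
Star 1: M = m − 5 log₁₀ d + 5 = 8.47 − 5·1.9031 + 5 = 3.955
Star 2: d = 1/p = 1/0.0140″ = 71.43 pc
Star 2: M = m − 5 log₁₀ d + 5 = 14.20 − 5·1.8539 + 5 = 9.931
ΔM = M_1 − M_2 = 3.955 − (9.931) = -5.976; smaller M is more luminous → Star 1.
L ratio = 10^(0.4 |ΔM|) = 10^2.390 = 245.7

Star 1 is more luminous, by a factor of 246.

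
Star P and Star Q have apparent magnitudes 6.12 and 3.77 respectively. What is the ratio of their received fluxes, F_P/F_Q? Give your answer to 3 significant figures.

Magnitude difference = 2.35
Flux ratio = 10^(−0.4 Δm) = 10^(−0.4 × 2.35) = 10^-0.940 = 0.1148

F_P/F_Q ≈ 0.115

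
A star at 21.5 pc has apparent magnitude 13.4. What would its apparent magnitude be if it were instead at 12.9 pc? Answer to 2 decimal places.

Flux ∝ 1/d², so Δm = 5 log₁₀(d₂/d₁) = 5 log₁₀(12.9/21.5) = -1.109
m₂ = m₁ + Δm = 13.4 + (-1.109) = 12.291

m ≈ 12.29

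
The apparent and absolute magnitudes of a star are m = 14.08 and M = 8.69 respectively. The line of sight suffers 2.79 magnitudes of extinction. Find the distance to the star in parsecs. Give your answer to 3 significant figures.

d ≈ 33.1 pc

m − M = 5 log₁₀(d/10 pc) + A  ⇒  14.08 − (8.69) − 2.79 = 5 log₁₀(d/10)
2.600 = 5 log₁₀(d/10)
log₁₀ d = (m − M − A)/5 + 1 = 1.5200
d = 10^1.5200 = 33.11 pc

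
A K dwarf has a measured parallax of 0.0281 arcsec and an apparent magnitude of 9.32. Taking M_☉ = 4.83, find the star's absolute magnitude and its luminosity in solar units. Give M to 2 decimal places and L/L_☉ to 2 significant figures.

d = 1/p = 1/0.0281″ = 35.59 pc
M = m − 5 log₁₀ d + 5 = 9.32 − 5·1.5513 + 5 = 6.564
M − M_☉ = 6.564 − 4.83 = 1.734
L/L_☉ = 10^(−0.4 × 1.734) = 0.2026

M ≈ 6.56; L/L_☉ ≈ 0.20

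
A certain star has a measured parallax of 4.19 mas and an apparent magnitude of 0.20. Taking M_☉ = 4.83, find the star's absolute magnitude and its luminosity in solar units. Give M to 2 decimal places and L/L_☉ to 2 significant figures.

d = 1/p = 1000/4.19 mas = 238.7 pc
M = m − 5 log₁₀ d + 5 = 0.20 − 5·2.3778 + 5 = -6.689
M − M_☉ = -6.689 − 4.83 = -11.519
L/L_☉ = 10^(−0.4 × -11.519) = 40510

M ≈ -6.69; L/L_☉ ≈ 41000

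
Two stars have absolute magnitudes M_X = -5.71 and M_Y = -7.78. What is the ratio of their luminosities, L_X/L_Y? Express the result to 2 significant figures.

L_X/L_Y ≈ 0.15

ΔM = M_X − M_Y = 2.07
L_X/L_Y = 10^(−0.4 ΔM) = 10^-0.828 = 0.1486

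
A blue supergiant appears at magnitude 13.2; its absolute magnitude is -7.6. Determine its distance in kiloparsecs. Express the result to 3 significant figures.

Distance modulus: m − M = 13.2 − (-7.6) = 20.800
m − M = 5 log₁₀ d − 5
log₁₀ d = (m − M)/5 + 1 = 5.1600
d = 10^5.1600 = 144500 pc
= 144.5 kpc

d ≈ 145 kpc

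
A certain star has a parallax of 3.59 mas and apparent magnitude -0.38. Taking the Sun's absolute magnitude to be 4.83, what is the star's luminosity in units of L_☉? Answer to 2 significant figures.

d = 1/p = 1000/3.59 mas = 278.6 pc
M = m − 5 log₁₀ d + 5 = -0.38 − 5·2.4449 + 5 = -7.605
M − M_☉ = -7.605 − 4.83 = -12.435
L/L_☉ = 10^(−0.4 × -12.435) = 94150

L/L_☉ ≈ 94000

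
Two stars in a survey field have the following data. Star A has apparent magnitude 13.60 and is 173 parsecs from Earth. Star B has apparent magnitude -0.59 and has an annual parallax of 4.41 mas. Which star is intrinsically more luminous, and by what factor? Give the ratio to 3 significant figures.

Star B is more luminous, by a factor of 815000.

Star A: M = m − 5 log₁₀ d + 5 = 13.60 − 5·2.2380 + 5 = 7.410
Star B: p = 4.41 mas = 4.41×10^-3″ → d = 1/p = 226.8 pc
Star B: M = m − 5 log₁₀ d + 5 = -0.59 − 5·2.3556 + 5 = -7.368
ΔM = M_A − M_B = 7.410 − (-7.368) = 14.778; smaller M is more luminous → Star B.
L ratio = 10^(0.4 |ΔM|) = 10^5.911 = 814800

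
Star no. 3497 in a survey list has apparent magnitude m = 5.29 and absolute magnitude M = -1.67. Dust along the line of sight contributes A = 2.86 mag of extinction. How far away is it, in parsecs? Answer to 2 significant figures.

d ≈ 66 pc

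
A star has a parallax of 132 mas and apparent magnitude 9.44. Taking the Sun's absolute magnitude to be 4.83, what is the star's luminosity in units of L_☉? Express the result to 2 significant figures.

d = 1/p = 1000/132 mas = 7.576 pc
M = m − 5 log₁₀ d + 5 = 9.44 − 5·0.8794 + 5 = 10.043
M − M_☉ = 10.043 − 4.83 = 5.213
L/L_☉ = 10^(−0.4 × 5.213) = 8.220×10^-3

L/L_☉ ≈ 8.2×10^-3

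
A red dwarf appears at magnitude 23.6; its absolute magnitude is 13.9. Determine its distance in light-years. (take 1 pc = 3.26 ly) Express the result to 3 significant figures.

d ≈ 2840 ly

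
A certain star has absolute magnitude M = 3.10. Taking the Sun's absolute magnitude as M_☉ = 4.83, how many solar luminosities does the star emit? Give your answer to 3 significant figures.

L/L_☉ ≈ 4.92

M − M_☉ = 3.10 − 4.83 = -1.730
L/L_☉ = 10^(−0.4 (M − M_☉)) = 10^0.692 = 4.920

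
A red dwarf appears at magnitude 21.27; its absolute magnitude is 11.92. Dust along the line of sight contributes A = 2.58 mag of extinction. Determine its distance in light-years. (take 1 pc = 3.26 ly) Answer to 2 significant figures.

d ≈ 740 ly

m − M = 5 log₁₀(d/10 pc) + A  ⇒  21.27 − (11.92) − 2.58 = 5 log₁₀(d/10)
6.770 = 5 log₁₀(d/10)
log₁₀ d = (m − M − A)/5 + 1 = 2.3540
d = 10^2.3540 = 225.9 pc
= 736.6 ly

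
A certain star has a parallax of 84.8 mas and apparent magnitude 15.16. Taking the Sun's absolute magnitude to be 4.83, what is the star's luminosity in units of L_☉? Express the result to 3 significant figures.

L/L_☉ ≈ 1.03×10^-4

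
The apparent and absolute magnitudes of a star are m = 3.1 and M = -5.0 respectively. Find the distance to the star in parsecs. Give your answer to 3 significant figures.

d ≈ 417 pc

μ = m − M = 8.100
m − M = 5 log₁₀ d − 5
log₁₀ d = (m − M)/5 + 1 = 2.6200
d = 10^2.6200 = 416.9 pc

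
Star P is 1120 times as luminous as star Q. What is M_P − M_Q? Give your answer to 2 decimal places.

Pogson: ΔM = −2.5 log₁₀(ratio) = −2.5 log₁₀(1120) = −2.5 × 3.0492 = -7.623
Star P is brighter, so it has the smaller magnitude: the difference is negative.

M_P − M_Q ≈ -7.62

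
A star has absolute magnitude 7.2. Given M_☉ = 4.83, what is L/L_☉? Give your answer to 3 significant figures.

L/L_☉ ≈ 0.113

M − M_☉ = 7.2 − 4.83 = 2.370
L/L_☉ = 10^(−0.4 (M − M_☉)) = 10^-0.948 = 0.1127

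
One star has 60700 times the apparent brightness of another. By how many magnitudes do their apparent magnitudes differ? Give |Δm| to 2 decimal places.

Pogson: Δm = −2.5 log₁₀(ratio) = −2.5 log₁₀(60700) = −2.5 × 4.7832 = -11.958

|Δm| ≈ 11.96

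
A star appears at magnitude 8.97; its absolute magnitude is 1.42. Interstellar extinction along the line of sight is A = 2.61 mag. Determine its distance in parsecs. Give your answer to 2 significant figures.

d ≈ 97 pc

m − M = 5 log₁₀(d/10 pc) + A  ⇒  8.97 − (1.42) − 2.61 = 5 log₁₀(d/10)
4.940 = 5 log₁₀(d/10)
log₁₀ d = (m − M − A)/5 + 1 = 1.9880
d = 10^1.9880 = 97.27 pc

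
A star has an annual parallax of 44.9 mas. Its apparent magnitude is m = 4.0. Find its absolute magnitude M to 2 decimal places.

M ≈ 2.26

p = 44.9 mas = 0.0449″ → d = 1/p = 22.27 pc
5 log₁₀(d/10 pc) = 5 log₁₀(22.27) − 5 = 1.739
M = m − 5 log₁₀(d/10) = 4.0 − 1.739 = 2.261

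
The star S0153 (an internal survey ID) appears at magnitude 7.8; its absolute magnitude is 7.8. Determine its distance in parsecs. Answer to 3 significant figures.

d ≈ 10.0 pc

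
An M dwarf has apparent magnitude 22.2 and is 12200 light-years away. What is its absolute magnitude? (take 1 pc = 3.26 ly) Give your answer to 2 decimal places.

d = 12200 ly / 3.26 = 3742 pc
5 log₁₀(d/10 pc) = 5 log₁₀(3742) − 5 = 12.866
M = m − 5 log₁₀(d/10) = 22.2 − 12.866 = 9.334

M ≈ 9.33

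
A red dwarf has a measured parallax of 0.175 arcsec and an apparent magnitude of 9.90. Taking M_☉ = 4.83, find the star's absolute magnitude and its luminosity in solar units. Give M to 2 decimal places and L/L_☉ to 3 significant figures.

M ≈ 11.12; L/L_☉ ≈ 3.06×10^-3

d = 1/p = 1/0.175″ = 5.714 pc
M = m − 5 log₁₀ d + 5 = 9.90 − 5·0.7570 + 5 = 11.115
M − M_☉ = 11.115 − 4.83 = 6.285
L/L_☉ = 10^(−0.4 × 6.285) = 3.061×10^-3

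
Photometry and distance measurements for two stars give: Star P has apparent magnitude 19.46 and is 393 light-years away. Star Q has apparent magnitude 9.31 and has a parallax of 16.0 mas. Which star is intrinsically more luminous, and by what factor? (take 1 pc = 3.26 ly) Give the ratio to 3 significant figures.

Star Q is more luminous, by a factor of 3090.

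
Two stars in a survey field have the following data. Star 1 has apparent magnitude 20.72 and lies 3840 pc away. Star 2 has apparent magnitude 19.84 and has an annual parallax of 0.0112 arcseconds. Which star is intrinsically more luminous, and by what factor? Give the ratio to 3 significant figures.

Star 1 is more luminous, by a factor of 822.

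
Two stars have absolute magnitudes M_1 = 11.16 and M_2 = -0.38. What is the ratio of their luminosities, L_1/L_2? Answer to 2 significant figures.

ΔM = M_1 − M_2 = 11.54
L_1/L_2 = 10^(−0.4 ΔM) = 10^-4.616 = 2.421×10^-5

L_1/L_2 ≈ 2.4×10^-5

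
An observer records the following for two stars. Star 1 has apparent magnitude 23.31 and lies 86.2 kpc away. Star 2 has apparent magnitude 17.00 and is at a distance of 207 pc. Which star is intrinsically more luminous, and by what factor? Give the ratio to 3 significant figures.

Star 1 is more luminous, by a factor of 519.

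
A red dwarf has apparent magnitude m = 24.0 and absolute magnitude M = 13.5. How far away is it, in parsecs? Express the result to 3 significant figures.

μ = m − M = 10.500
m − M = 5 log₁₀ d − 5
log₁₀ d = (m − M)/5 + 1 = 3.1000
d = 10^3.1000 = 1259 pc

d ≈ 1260 pc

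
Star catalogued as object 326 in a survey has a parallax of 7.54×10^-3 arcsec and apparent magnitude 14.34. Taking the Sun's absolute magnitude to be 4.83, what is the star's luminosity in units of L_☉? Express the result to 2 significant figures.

L/L_☉ ≈ 0.028

d = 1/p = 1/7.54×10^-3″ = 132.6 pc
M = m − 5 log₁₀ d + 5 = 14.34 − 5·2.1226 + 5 = 8.727
M − M_☉ = 8.727 − 4.83 = 3.897
L/L_☉ = 10^(−0.4 × 3.897) = 0.02762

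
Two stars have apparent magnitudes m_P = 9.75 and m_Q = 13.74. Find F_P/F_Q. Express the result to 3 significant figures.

F_P/F_Q ≈ 39.4

Magnitude difference = -3.99
Flux ratio = 10^(−0.4 Δm) = 10^(−0.4 × -3.99) = 10^1.596 = 39.45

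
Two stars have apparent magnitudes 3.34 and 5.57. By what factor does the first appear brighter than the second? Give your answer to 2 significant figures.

7.8

Magnitude difference = -2.23
Flux ratio = 10^(−0.4 Δm) = 10^(−0.4 × -2.23) = 10^0.892 = 7.798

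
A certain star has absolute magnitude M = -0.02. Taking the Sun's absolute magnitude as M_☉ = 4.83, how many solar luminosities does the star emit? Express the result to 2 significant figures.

L/L_☉ ≈ 87

M − M_☉ = -0.02 − 4.83 = -4.850
L/L_☉ = 10^(−0.4 (M − M_☉)) = 10^1.940 = 87.10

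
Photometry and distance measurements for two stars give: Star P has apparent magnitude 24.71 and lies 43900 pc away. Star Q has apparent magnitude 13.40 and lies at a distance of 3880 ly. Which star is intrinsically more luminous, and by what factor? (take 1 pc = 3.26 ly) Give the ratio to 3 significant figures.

Star Q is more luminous, by a factor of 24.6.

Star P: M = m − 5 log₁₀ d + 5 = 24.71 − 5·4.6425 + 5 = 6.498
Star Q: d = 3880 ly / 3.26 = 1190 pc
Star Q: M = m − 5 log₁₀ d + 5 = 13.40 − 5·3.0756 + 5 = 3.022
ΔM = M_P − M_Q = 6.498 − (3.022) = 3.476; smaller M is more luminous → Star Q.
L ratio = 10^(0.4 |ΔM|) = 10^1.390 = 24.56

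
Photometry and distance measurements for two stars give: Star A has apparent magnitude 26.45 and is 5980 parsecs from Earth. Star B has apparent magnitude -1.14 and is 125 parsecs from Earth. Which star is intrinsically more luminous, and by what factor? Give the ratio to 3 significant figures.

Star B is more luminous, by a factor of 4.75×10^7.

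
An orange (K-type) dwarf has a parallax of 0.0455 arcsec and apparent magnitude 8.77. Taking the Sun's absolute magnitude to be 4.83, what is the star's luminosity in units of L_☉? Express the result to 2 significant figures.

L/L_☉ ≈ 0.13

d = 1/p = 1/0.0455″ = 21.98 pc
M = m − 5 log₁₀ d + 5 = 8.77 − 5·1.3420 + 5 = 7.060
M − M_☉ = 7.060 − 4.83 = 2.230
L/L_☉ = 10^(−0.4 × 2.230) = 0.1282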